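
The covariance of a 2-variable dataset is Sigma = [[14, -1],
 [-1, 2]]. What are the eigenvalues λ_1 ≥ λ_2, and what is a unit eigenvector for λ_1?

Step 1 — characteristic polynomial of 2×2 Sigma:
  det(Sigma - λI) = λ² - trace · λ + det = 0.
  trace = 14 + 2 = 16, det = 14·2 - (-1)² = 27.
Step 2 — discriminant:
  Δ = trace² - 4·det = 256 - 108 = 148.
Step 3 — eigenvalues:
  λ = (trace ± √Δ)/2 = (16 ± 12.1655)/2,
  λ_1 = 14.0828,  λ_2 = 1.9172.

Step 4 — unit eigenvector for λ_1: solve (Sigma - λ_1 I)v = 0. First row:
  (14 - 14.0828)·v_x + (-1)·v_y = 0, i.e. (-0.0828)·v_x + (-1)·v_y = 0,
  so v ∝ (b, λ_1 - a) = (-1, 0.0828); multiply by -1 so the first entry is positive: u = (1, -0.0828).
  ||u|| = √((1)² + (-0.0828)²) = √(1.0068) ≈ 1.0034,
  v_1 = u/||u|| ≈ (0.9966, -0.0825) (||v_1|| = 1).

λ_1 = 14.0828,  λ_2 = 1.9172;  v_1 ≈ (0.9966, -0.0825)


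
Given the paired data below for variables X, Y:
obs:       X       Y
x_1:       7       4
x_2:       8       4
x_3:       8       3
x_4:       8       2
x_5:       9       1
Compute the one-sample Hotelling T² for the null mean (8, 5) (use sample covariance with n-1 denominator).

Step 1 — sample mean vector:
  mean(X) = (7 + 8 + 8 + 8 + 9) / 5 = 40/5 = 8
  mean(Y) = (4 + 4 + 3 + 2 + 1) / 5 = 14/5 = 2.8
  x̄ = (8, 2.8),  deviation x̄ - mu_0 = (8, 2.8) - (8, 5) = (0, -2.2).

Step 2 — sample covariance matrix, S[i,j] = (1/(n-1)) · Σ_k (x_{k,i} - mean_i) · (x_{k,j} - mean_j), divisor n-1 = 4:
  S[X,X] = ((-1)·(-1) + (0)·(0) + (0)·(0) + (0)·(0) + (1)·(1)) / 4 = 2/4 = 0.5
  S[X,Y] = ((-1)·(1.2) + (0)·(1.2) + (0)·(0.2) + (0)·(-0.8) + (1)·(-1.8)) / 4 = -3/4 = -0.75
  S[Y,Y] = ((1.2)·(1.2) + (1.2)·(1.2) + (0.2)·(0.2) + (-0.8)·(-0.8) + (-1.8)·(-1.8)) / 4 = 6.8/4 = 1.7
  S = [[0.5, -0.75],
 [-0.75, 1.7]].

Step 3 — invert S. det(S) = 0.5·1.7 - (-0.75)² = 0.2875.
  S^{-1} = (1/det) · [[d, -b], [-b, a]] = [[5.913, 2.6087],
 [2.6087, 1.7391]].

Step 4 — quadratic form (x̄ - mu_0)^T · S^{-1} · (x̄ - mu_0):
  S^{-1} · (x̄ - mu_0) = (-5.7391, -3.8261),
  (x̄ - mu_0)^T · [...] = (0)·(-5.7391) + (-2.2)·(-3.8261) = 8.4174.

Step 5 — scale by n: T² = 5 · 8.4174 = 42.087.

T² ≈ 42.087


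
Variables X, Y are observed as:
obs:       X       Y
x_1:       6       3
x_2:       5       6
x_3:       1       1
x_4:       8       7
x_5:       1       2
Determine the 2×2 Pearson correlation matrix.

Step 1 — column means:
  mean(X) = (6 + 5 + 1 + 8 + 1) / 5 = 21/5 = 4.2
  mean(Y) = (3 + 6 + 1 + 7 + 2) / 5 = 19/5 = 3.8

Step 2 — sample variances and covariances s[i,j] = (1/(n-1)) · Σ_k (x_{k,i} - mean_i) · (x_{k,j} - mean_j), with n-1 = 4:
  s[X,X] = ((1.8)·(1.8) + (0.8)·(0.8) + (-3.2)·(-3.2) + (3.8)·(3.8) + (-3.2)·(-3.2)) / 4 = 38.8/4 = 9.7
  s[X,Y] = ((1.8)·(-0.8) + (0.8)·(2.2) + (-3.2)·(-2.8) + (3.8)·(3.2) + (-3.2)·(-1.8)) / 4 = 27.2/4 = 6.8
  s[Y,Y] = ((-0.8)·(-0.8) + (2.2)·(2.2) + (-2.8)·(-2.8) + (3.2)·(3.2) + (-1.8)·(-1.8)) / 4 = 26.8/4 = 6.7
  Sample standard deviations s_i = √(s[i,i]):
  s(X) = √(9.7) = 3.1145
  s(Y) = √(6.7) = 2.5884

Step 3 — r_{ij} = s_{ij} / (s_i · s_j):
  r[X,X] = 1 (diagonal).
  r[X,Y] = 6.8 / (3.1145 · 2.5884) = 6.8 / 8.0616 = 0.8435
  r[Y,Y] = 1 (diagonal).

R is symmetric with unit diagonal. Assembling:

R = [[1, 0.8435],
 [0.8435, 1]]


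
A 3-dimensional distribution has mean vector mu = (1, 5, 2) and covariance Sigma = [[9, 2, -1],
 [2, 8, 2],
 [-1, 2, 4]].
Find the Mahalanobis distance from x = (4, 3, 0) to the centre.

Step 1 — centre the observation: (x - mu) = (3, -2, -2).

Step 2 — invert Sigma (cofactor / det for 3×3, or solve directly):
  Sigma^{-1} = [[0.1273, -0.0455, 0.0545],
 [-0.0455, 0.1591, -0.0909],
 [0.0545, -0.0909, 0.3091]].

Step 3 — form the quadratic (x - mu)^T · Sigma^{-1} · (x - mu):
  Sigma^{-1} · (x - mu) = (0.3636, -0.2727, -0.2727).
  (x - mu)^T · [Sigma^{-1} · (x - mu)] = (3)·(0.3636) + (-2)·(-0.2727) + (-2)·(-0.2727) = 2.1818.

Step 4 — take square root: d = √(2.1818) ≈ 1.4771.

d(x, mu) = √(2.1818) ≈ 1.4771


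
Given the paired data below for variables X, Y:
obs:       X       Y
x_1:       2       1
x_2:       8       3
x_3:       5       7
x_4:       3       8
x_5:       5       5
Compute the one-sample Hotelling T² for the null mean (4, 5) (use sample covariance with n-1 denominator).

Step 1 — sample mean vector:
  mean(X) = (2 + 8 + 5 + 3 + 5) / 5 = 23/5 = 4.6
  mean(Y) = (1 + 3 + 7 + 8 + 5) / 5 = 24/5 = 4.8
  x̄ = (4.6, 4.8),  deviation x̄ - mu_0 = (4.6, 4.8) - (4, 5) = (0.6, -0.2).

Step 2 — sample covariance matrix, S[i,j] = (1/(n-1)) · Σ_k (x_{k,i} - mean_i) · (x_{k,j} - mean_j), divisor n-1 = 4:
  S[X,X] = ((-2.6)·(-2.6) + (3.4)·(3.4) + (0.4)·(0.4) + (-1.6)·(-1.6) + (0.4)·(0.4)) / 4 = 21.2/4 = 5.3
  S[X,Y] = ((-2.6)·(-3.8) + (3.4)·(-1.8) + (0.4)·(2.2) + (-1.6)·(3.2) + (0.4)·(0.2)) / 4 = -0.4/4 = -0.1
  S[Y,Y] = ((-3.8)·(-3.8) + (-1.8)·(-1.8) + (2.2)·(2.2) + (3.2)·(3.2) + (0.2)·(0.2)) / 4 = 32.8/4 = 8.2
  S = [[5.3, -0.1],
 [-0.1, 8.2]].

Step 3 — invert S. det(S) = 5.3·8.2 - (-0.1)² = 43.45.
  S^{-1} = (1/det) · [[d, -b], [-b, a]] = [[0.1887, 0.0023],
 [0.0023, 0.122]].

Step 4 — quadratic form (x̄ - mu_0)^T · S^{-1} · (x̄ - mu_0):
  S^{-1} · (x̄ - mu_0) = (0.1128, -0.023),
  (x̄ - mu_0)^T · [...] = (0.6)·(0.1128) + (-0.2)·(-0.023) = 0.0723.

Step 5 — scale by n: T² = 5 · 0.0723 = 0.3613.

T² ≈ 0.3613


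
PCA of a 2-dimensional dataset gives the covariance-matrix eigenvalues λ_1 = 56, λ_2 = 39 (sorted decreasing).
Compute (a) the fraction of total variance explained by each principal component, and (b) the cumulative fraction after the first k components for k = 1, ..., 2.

Step 1 — total variance = trace(Sigma) = Σ λ_i = 56 + 39 = 95.

Step 2 — fraction explained by component i = λ_i / Σ λ:
  PC1: 56/95 = 0.5895
  PC2: 39/95 = 0.4105

Step 3 — cumulative fraction after k components = (λ_1 + ... + λ_k) / Σ λ:
  k = 1: 56/95 = 0.5895
  k = 2: (56 + 39)/95 = 95/95 = 1

Summary (fraction, with percent):

explained: PC1 0.5895 (58.95%), PC2 0.4105 (41.05%);  cumulative: 0.5895, 1


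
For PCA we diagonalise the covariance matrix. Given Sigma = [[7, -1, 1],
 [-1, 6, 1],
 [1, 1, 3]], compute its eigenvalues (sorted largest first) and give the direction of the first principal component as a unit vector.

Step 1 — characteristic polynomial p(λ) = det(λI - Sigma) = λ³ - tr·λ² + c_1·λ - det, where tr = trace, c_1 = sum of the principal 2×2 minors, det = det(Sigma):
  tr = 7 + 6 + 3 = 16,
  c_1 = (7·6 - (-1)²) + (7·3 - (1)²) + (6·3 - (1)²) = 41 + 20 + 17 = 78,
  det = 7·(6·3 - (1)²) - (-1)·((-1)·3 - (1)·(1)) + (1)·((-1)·(1) - 6·(1)) = 7·(17) - (-1)·(-4) + (1)·(-7) = 108.
  So p(λ) = λ³ - 16λ² + 78λ - 108.
Step 2 — look for an integer root (rational root theorem: any rational root is an integer divisor of 108). Testing λ = 6:
  p(6) = 216 - 576 + 468 - 108 = 0  ✓
  Dividing out (λ - 6): p(λ) = (λ - 6)(λ² - 10λ + 18).
Step 3 — remaining eigenvalues from the quadratic λ² - 10λ + 18 = 0:
  Δ = 10² - 4·18 = 100 - 72 = 28,  λ = (10 ± √28)/2 = (10 ± 5.2915)/2 ≈ 7.6458 or 2.3542.
  Sorted: λ_1 = 7.6458,  λ_2 = 6,  λ_3 = 2.3542  (check: sum = 16 = tr ✓).

Step 4 — unit eigenvector for λ_1 ≈ 7.6458: v spans the null space of (Sigma - λ_1 I), whose rows are
  r_1 = (-0.6458, -1, 1),  r_2 = (-1, -1.6458, 1),  r_3 = (1, 1, -4.6458).
  v is orthogonal to every row, so take v ∝ r_2 × r_3 = ((-1.6458)·(-4.6458) - (1)·(1), (1)·(1) - (-1)·(-4.6458), (-1)·(1) - (-1.6458)·(1)) ≈ (6.6458, -3.6458, 0.6458).
  Let u = (6.6458, -3.6458, 0.6458).
  ||u|| = √((6.6458)² + (-3.6458)² + (0.6458)²) = √(57.8745) ≈ 7.6075,  v_1 = u/||u|| ≈ (0.8736, -0.4792, 0.0849) (||v_1|| = 1).

λ_1 = 7.6458,  λ_2 = 6,  λ_3 = 2.3542;  v_1 ≈ (0.8736, -0.4792, 0.0849)


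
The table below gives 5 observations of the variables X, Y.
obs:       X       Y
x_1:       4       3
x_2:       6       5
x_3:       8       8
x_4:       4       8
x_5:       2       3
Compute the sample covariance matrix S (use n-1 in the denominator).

Step 1 — column means:
  mean(X) = (4 + 6 + 8 + 4 + 2) / 5 = 24/5 = 4.8
  mean(Y) = (3 + 5 + 8 + 8 + 3) / 5 = 27/5 = 5.4

Step 2 — sample covariance S[i,j] = (1/(n-1)) · Σ_k (x_{k,i} - mean_i) · (x_{k,j} - mean_j), with n-1 = 4.
  S[X,X] = ((-0.8)·(-0.8) + (1.2)·(1.2) + (3.2)·(3.2) + (-0.8)·(-0.8) + (-2.8)·(-2.8)) / 4 = 20.8/4 = 5.2
  S[X,Y] = ((-0.8)·(-2.4) + (1.2)·(-0.4) + (3.2)·(2.6) + (-0.8)·(2.6) + (-2.8)·(-2.4)) / 4 = 14.4/4 = 3.6
  S[Y,Y] = ((-2.4)·(-2.4) + (-0.4)·(-0.4) + (2.6)·(2.6) + (2.6)·(2.6) + (-2.4)·(-2.4)) / 4 = 25.2/4 = 6.3

S is symmetric (S[j,i] = S[i,j]). Assembling:

S = [[5.2, 3.6],
 [3.6, 6.3]]


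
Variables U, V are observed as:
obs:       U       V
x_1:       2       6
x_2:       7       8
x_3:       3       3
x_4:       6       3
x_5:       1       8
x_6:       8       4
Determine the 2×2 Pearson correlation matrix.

Step 1 — column means:
  mean(U) = (2 + 7 + 3 + 6 + 1 + 8) / 6 = 27/6 = 4.5
  mean(V) = (6 + 8 + 3 + 3 + 8 + 4) / 6 = 32/6 = 5.3333

Step 2 — sample variances and covariances s[i,j] = (1/(n-1)) · Σ_k (x_{k,i} - mean_i) · (x_{k,j} - mean_j), with n-1 = 5:
  s[U,U] = ((-2.5)·(-2.5) + (2.5)·(2.5) + (-1.5)·(-1.5) + (1.5)·(1.5) + (-3.5)·(-3.5) + (3.5)·(3.5)) / 5 = 41.5/5 = 8.3
  s[U,V] = ((-2.5)·(0.6667) + (2.5)·(2.6667) + (-1.5)·(-2.3333) + (1.5)·(-2.3333) + (-3.5)·(2.6667) + (3.5)·(-1.3333)) / 5 = -9/5 = -1.8
  s[V,V] = ((0.6667)·(0.6667) + (2.6667)·(2.6667) + (-2.3333)·(-2.3333) + (-2.3333)·(-2.3333) + (2.6667)·(2.6667) + (-1.3333)·(-1.3333)) / 5 = 27.3333/5 = 5.4667
  Sample standard deviations s_i = √(s[i,i]):
  s(U) = √(8.3) = 2.881
  s(V) = √(5.4667) = 2.3381

Step 3 — r_{ij} = s_{ij} / (s_i · s_j):
  r[U,U] = 1 (diagonal).
  r[U,V] = -1.8 / (2.881 · 2.3381) = -1.8 / 6.736 = -0.2672
  r[V,V] = 1 (diagonal).

R is symmetric with unit diagonal. Assembling:

R = [[1, -0.2672],
 [-0.2672, 1]]


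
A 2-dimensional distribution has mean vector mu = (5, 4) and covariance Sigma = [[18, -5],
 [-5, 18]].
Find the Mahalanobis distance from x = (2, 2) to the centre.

Step 1 — centre the observation: (x - mu) = (-3, -2).

Step 2 — invert Sigma. det(Sigma) = 18·18 - (-5)² = 299.
  Sigma^{-1} = (1/det) · [[d, -b], [-b, a]] = [[0.0602, 0.0167],
 [0.0167, 0.0602]].

Step 3 — form the quadratic (x - mu)^T · Sigma^{-1} · (x - mu):
  Sigma^{-1} · (x - mu) = (-0.214, -0.1706).
  (x - mu)^T · [Sigma^{-1} · (x - mu)] = (-3)·(-0.214) + (-2)·(-0.1706) = 0.9833.

Step 4 — take square root: d = √(0.9833) ≈ 0.9916.

d(x, mu) = √(0.9833) ≈ 0.9916


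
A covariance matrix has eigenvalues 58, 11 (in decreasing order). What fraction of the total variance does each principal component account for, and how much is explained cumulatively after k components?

Step 1 — total variance = trace(Sigma) = Σ λ_i = 58 + 11 = 69.

Step 2 — fraction explained by component i = λ_i / Σ λ:
  PC1: 58/69 = 0.8406
  PC2: 11/69 = 0.1594

Step 3 — cumulative fraction after k components = (λ_1 + ... + λ_k) / Σ λ:
  k = 1: 58/69 = 0.8406
  k = 2: (58 + 11)/69 = 69/69 = 1

Summary (fraction, with percent):

explained: PC1 0.8406 (84.06%), PC2 0.1594 (15.94%);  cumulative: 0.8406, 1


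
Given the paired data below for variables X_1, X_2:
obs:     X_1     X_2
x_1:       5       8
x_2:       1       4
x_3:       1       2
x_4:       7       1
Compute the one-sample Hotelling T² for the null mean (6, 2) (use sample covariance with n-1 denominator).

Step 1 — sample mean vector:
  mean(X_1) = (5 + 1 + 1 + 7) / 4 = 14/4 = 3.5
  mean(X_2) = (8 + 4 + 2 + 1) / 4 = 15/4 = 3.75
  x̄ = (3.5, 3.75),  deviation x̄ - mu_0 = (3.5, 3.75) - (6, 2) = (-2.5, 1.75).

Step 2 — sample covariance matrix, S[i,j] = (1/(n-1)) · Σ_k (x_{k,i} - mean_i) · (x_{k,j} - mean_j), divisor n-1 = 3:
  S[X_1,X_1] = ((1.5)·(1.5) + (-2.5)·(-2.5) + (-2.5)·(-2.5) + (3.5)·(3.5)) / 3 = 27/3 = 9
  S[X_1,X_2] = ((1.5)·(4.25) + (-2.5)·(0.25) + (-2.5)·(-1.75) + (3.5)·(-2.75)) / 3 = 0.5/3 = 0.1667
  S[X_2,X_2] = ((4.25)·(4.25) + (0.25)·(0.25) + (-1.75)·(-1.75) + (-2.75)·(-2.75)) / 3 = 28.75/3 = 9.5833
  S = [[9, 0.1667],
 [0.1667, 9.5833]].

Step 3 — invert S. det(S) = 9·9.5833 - (0.1667)² = 86.2222.
  S^{-1} = (1/det) · [[d, -b], [-b, a]] = [[0.1111, -0.0019],
 [-0.0019, 0.1044]].

Step 4 — quadratic form (x̄ - mu_0)^T · S^{-1} · (x̄ - mu_0):
  S^{-1} · (x̄ - mu_0) = (-0.2812, 0.1875),
  (x̄ - mu_0)^T · [...] = (-2.5)·(-0.2812) + (1.75)·(0.1875) = 1.0312.

Step 5 — scale by n: T² = 4 · 1.0312 = 4.125.

T² ≈ 4.125


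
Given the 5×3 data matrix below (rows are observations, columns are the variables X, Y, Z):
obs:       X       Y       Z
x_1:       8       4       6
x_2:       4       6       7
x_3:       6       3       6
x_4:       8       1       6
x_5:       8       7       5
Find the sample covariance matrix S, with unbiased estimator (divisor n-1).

Step 1 — column means:
  mean(X) = (8 + 4 + 6 + 8 + 8) / 5 = 34/5 = 6.8
  mean(Y) = (4 + 6 + 3 + 1 + 7) / 5 = 21/5 = 4.2
  mean(Z) = (6 + 7 + 6 + 6 + 5) / 5 = 30/5 = 6

Step 2 — sample covariance S[i,j] = (1/(n-1)) · Σ_k (x_{k,i} - mean_i) · (x_{k,j} - mean_j), with n-1 = 4.
  S[X,X] = ((1.2)·(1.2) + (-2.8)·(-2.8) + (-0.8)·(-0.8) + (1.2)·(1.2) + (1.2)·(1.2)) / 4 = 12.8/4 = 3.2
  S[X,Y] = ((1.2)·(-0.2) + (-2.8)·(1.8) + (-0.8)·(-1.2) + (1.2)·(-3.2) + (1.2)·(2.8)) / 4 = -4.8/4 = -1.2
  S[X,Z] = ((1.2)·(0) + (-2.8)·(1) + (-0.8)·(0) + (1.2)·(0) + (1.2)·(-1)) / 4 = -4/4 = -1
  S[Y,Y] = ((-0.2)·(-0.2) + (1.8)·(1.8) + (-1.2)·(-1.2) + (-3.2)·(-3.2) + (2.8)·(2.8)) / 4 = 22.8/4 = 5.7
  S[Y,Z] = ((-0.2)·(0) + (1.8)·(1) + (-1.2)·(0) + (-3.2)·(0) + (2.8)·(-1)) / 4 = -1/4 = -0.25
  S[Z,Z] = ((0)·(0) + (1)·(1) + (0)·(0) + (0)·(0) + (-1)·(-1)) / 4 = 2/4 = 0.5

S is symmetric (S[j,i] = S[i,j]). Assembling:

S = [[3.2, -1.2, -1],
 [-1.2, 5.7, -0.25],
 [-1, -0.25, 0.5]]


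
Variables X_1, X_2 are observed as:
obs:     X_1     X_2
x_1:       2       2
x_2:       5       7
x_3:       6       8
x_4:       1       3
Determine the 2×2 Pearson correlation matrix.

Step 1 — column means:
  mean(X_1) = (2 + 5 + 6 + 1) / 4 = 14/4 = 3.5
  mean(X_2) = (2 + 7 + 8 + 3) / 4 = 20/4 = 5

Step 2 — sample variances and covariances s[i,j] = (1/(n-1)) · Σ_k (x_{k,i} - mean_i) · (x_{k,j} - mean_j), with n-1 = 3:
  s[X_1,X_1] = ((-1.5)·(-1.5) + (1.5)·(1.5) + (2.5)·(2.5) + (-2.5)·(-2.5)) / 3 = 17/3 = 5.6667
  s[X_1,X_2] = ((-1.5)·(-3) + (1.5)·(2) + (2.5)·(3) + (-2.5)·(-2)) / 3 = 20/3 = 6.6667
  s[X_2,X_2] = ((-3)·(-3) + (2)·(2) + (3)·(3) + (-2)·(-2)) / 3 = 26/3 = 8.6667
  Sample standard deviations s_i = √(s[i,i]):
  s(X_1) = √(5.6667) = 2.3805
  s(X_2) = √(8.6667) = 2.9439

Step 3 — r_{ij} = s_{ij} / (s_i · s_j):
  r[X_1,X_1] = 1 (diagonal).
  r[X_1,X_2] = 6.6667 / (2.3805 · 2.9439) = 6.6667 / 7.0079 = 0.9513
  r[X_2,X_2] = 1 (diagonal).

R is symmetric with unit diagonal. Assembling:

R = [[1, 0.9513],
 [0.9513, 1]]


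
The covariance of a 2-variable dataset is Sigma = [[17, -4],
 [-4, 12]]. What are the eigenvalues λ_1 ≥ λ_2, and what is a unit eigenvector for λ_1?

Step 1 — characteristic polynomial of 2×2 Sigma:
  det(Sigma - λI) = λ² - trace · λ + det = 0.
  trace = 17 + 12 = 29, det = 17·12 - (-4)² = 188.
Step 2 — discriminant:
  Δ = trace² - 4·det = 841 - 752 = 89.
Step 3 — eigenvalues:
  λ = (trace ± √Δ)/2 = (29 ± 9.434)/2,
  λ_1 = 19.217,  λ_2 = 9.783.

Step 4 — unit eigenvector for λ_1: solve (Sigma - λ_1 I)v = 0. First row:
  (17 - 19.217)·v_x + (-4)·v_y = 0, i.e. (-2.217)·v_x + (-4)·v_y = 0,
  so v ∝ (b, λ_1 - a) = (-4, 2.217); multiply by -1 so the first entry is positive: u = (4, -2.217).
  ||u|| = √((4)² + (-2.217)²) = √(20.915) ≈ 4.5733,
  v_1 = u/||u|| ≈ (0.8746, -0.4848) (||v_1|| = 1).

λ_1 = 19.217,  λ_2 = 9.783;  v_1 ≈ (0.8746, -0.4848)


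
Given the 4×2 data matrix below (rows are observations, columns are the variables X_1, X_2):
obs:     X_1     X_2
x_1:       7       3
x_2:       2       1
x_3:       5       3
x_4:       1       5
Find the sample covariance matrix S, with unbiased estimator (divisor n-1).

Step 1 — column means:
  mean(X_1) = (7 + 2 + 5 + 1) / 4 = 15/4 = 3.75
  mean(X_2) = (3 + 1 + 3 + 5) / 4 = 12/4 = 3

Step 2 — sample covariance S[i,j] = (1/(n-1)) · Σ_k (x_{k,i} - mean_i) · (x_{k,j} - mean_j), with n-1 = 3.
  S[X_1,X_1] = ((3.25)·(3.25) + (-1.75)·(-1.75) + (1.25)·(1.25) + (-2.75)·(-2.75)) / 3 = 22.75/3 = 7.5833
  S[X_1,X_2] = ((3.25)·(0) + (-1.75)·(-2) + (1.25)·(0) + (-2.75)·(2)) / 3 = -2/3 = -0.6667
  S[X_2,X_2] = ((0)·(0) + (-2)·(-2) + (0)·(0) + (2)·(2)) / 3 = 8/3 = 2.6667

S is symmetric (S[j,i] = S[i,j]). Assembling:

S = [[7.5833, -0.6667],
 [-0.6667, 2.6667]]


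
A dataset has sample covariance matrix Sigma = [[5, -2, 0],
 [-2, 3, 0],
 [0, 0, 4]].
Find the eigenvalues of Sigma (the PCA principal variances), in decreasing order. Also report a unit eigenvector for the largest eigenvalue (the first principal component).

Step 1 — characteristic polynomial p(λ) = det(λI - Sigma) = λ³ - tr·λ² + c_1·λ - det, where tr = trace, c_1 = sum of the principal 2×2 minors, det = det(Sigma):
  tr = 5 + 3 + 4 = 12,
  c_1 = (5·3 - (-2)²) + (5·4 - (0)²) + (3·4 - (0)²) = 11 + 20 + 12 = 43,
  det = 5·(3·4 - (0)²) - (-2)·((-2)·4 - (0)·(0)) + (0)·((-2)·(0) - 3·(0)) = 5·(12) - (-2)·(-8) + (0)·(0) = 44.
  So p(λ) = λ³ - 12λ² + 43λ - 44.
Step 2 — look for an integer root (rational root theorem: any rational root is an integer divisor of 44). Testing λ = 4:
  p(4) = 64 - 192 + 172 - 44 = 0  ✓
  Dividing out (λ - 4): p(λ) = (λ - 4)(λ² - 8λ + 11).
Step 3 — remaining eigenvalues from the quadratic λ² - 8λ + 11 = 0:
  Δ = 8² - 4·11 = 64 - 44 = 20,  λ = (8 ± √20)/2 = (8 ± 4.4721)/2 ≈ 6.2361 or 1.7639.
  Sorted: λ_1 = 6.2361,  λ_2 = 4,  λ_3 = 1.7639  (check: sum = 12 = tr ✓).

Step 4 — unit eigenvector for λ_1 ≈ 6.2361: v spans the null space of (Sigma - λ_1 I), whose rows are
  r_1 = (-1.2361, -2, 0),  r_2 = (-2, -3.2361, 0),  r_3 = (0, 0, -2.2361).
  v is orthogonal to every row, so take v ∝ r_1 × r_3 = ((-2)·(-2.2361) - (0)·(0), (0)·(0) - (-1.2361)·(-2.2361), (-1.2361)·(0) - (-2)·(0)) ≈ (4.4721, -2.7639, 0).
  Let u = (4.4721, -2.7639, 0).
  ||u|| = √((4.4721)² + (-2.7639)² + (0)²) = √(27.6393) ≈ 5.2573,  v_1 = u/||u|| ≈ (0.8507, -0.5257, 0) (||v_1|| = 1).

λ_1 = 6.2361,  λ_2 = 4,  λ_3 = 1.7639;  v_1 ≈ (0.8507, -0.5257, 0)


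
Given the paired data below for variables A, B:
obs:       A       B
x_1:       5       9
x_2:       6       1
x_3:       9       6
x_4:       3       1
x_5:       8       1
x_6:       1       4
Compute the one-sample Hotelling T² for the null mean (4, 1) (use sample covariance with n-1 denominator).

Step 1 — sample mean vector:
  mean(A) = (5 + 6 + 9 + 3 + 8 + 1) / 6 = 32/6 = 5.3333
  mean(B) = (9 + 1 + 6 + 1 + 1 + 4) / 6 = 22/6 = 3.6667
  x̄ = (5.3333, 3.6667),  deviation x̄ - mu_0 = (5.3333, 3.6667) - (4, 1) = (1.3333, 2.6667).

Step 2 — sample covariance matrix, S[i,j] = (1/(n-1)) · Σ_k (x_{k,i} - mean_i) · (x_{k,j} - mean_j), divisor n-1 = 5:
  S[A,A] = ((-0.3333)·(-0.3333) + (0.6667)·(0.6667) + (3.6667)·(3.6667) + (-2.3333)·(-2.3333) + (2.6667)·(2.6667) + (-4.3333)·(-4.3333)) / 5 = 45.3333/5 = 9.0667
  S[A,B] = ((-0.3333)·(5.3333) + (0.6667)·(-2.6667) + (3.6667)·(2.3333) + (-2.3333)·(-2.6667) + (2.6667)·(-2.6667) + (-4.3333)·(0.3333)) / 5 = 2.6667/5 = 0.5333
  S[B,B] = ((5.3333)·(5.3333) + (-2.6667)·(-2.6667) + (2.3333)·(2.3333) + (-2.6667)·(-2.6667) + (-2.6667)·(-2.6667) + (0.3333)·(0.3333)) / 5 = 55.3333/5 = 11.0667
  S = [[9.0667, 0.5333],
 [0.5333, 11.0667]].

Step 3 — invert S. det(S) = 9.0667·11.0667 - (0.5333)² = 100.0533.
  S^{-1} = (1/det) · [[d, -b], [-b, a]] = [[0.1106, -0.0053],
 [-0.0053, 0.0906]].

Step 4 — quadratic form (x̄ - mu_0)^T · S^{-1} · (x̄ - mu_0):
  S^{-1} · (x̄ - mu_0) = (0.1333, 0.2345),
  (x̄ - mu_0)^T · [...] = (1.3333)·(0.1333) + (2.6667)·(0.2345) = 0.8031.

Step 5 — scale by n: T² = 6 · 0.8031 = 4.8188.

T² ≈ 4.8188


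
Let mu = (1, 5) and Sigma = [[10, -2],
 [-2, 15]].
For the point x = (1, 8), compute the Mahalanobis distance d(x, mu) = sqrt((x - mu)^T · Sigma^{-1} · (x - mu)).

Step 1 — centre the observation: (x - mu) = (0, 3).

Step 2 — invert Sigma. det(Sigma) = 10·15 - (-2)² = 146.
  Sigma^{-1} = (1/det) · [[d, -b], [-b, a]] = [[0.1027, 0.0137],
 [0.0137, 0.0685]].

Step 3 — form the quadratic (x - mu)^T · Sigma^{-1} · (x - mu):
  Sigma^{-1} · (x - mu) = (0.0411, 0.2055).
  (x - mu)^T · [Sigma^{-1} · (x - mu)] = (0)·(0.0411) + (3)·(0.2055) = 0.6164.

Step 4 — take square root: d = √(0.6164) ≈ 0.7851.

d(x, mu) = √(0.6164) ≈ 0.7851


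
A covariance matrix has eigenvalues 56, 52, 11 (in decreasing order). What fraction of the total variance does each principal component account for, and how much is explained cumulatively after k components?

Step 1 — total variance = trace(Sigma) = Σ λ_i = 56 + 52 + 11 = 119.

Step 2 — fraction explained by component i = λ_i / Σ λ:
  PC1: 56/119 = 0.4706
  PC2: 52/119 = 0.437
  PC3: 11/119 = 0.0924

Step 3 — cumulative fraction after k components = (λ_1 + ... + λ_k) / Σ λ:
  k = 1: 56/119 = 0.4706
  k = 2: (56 + 52)/119 = 108/119 = 0.9076
  k = 3: (56 + 52 + 11)/119 = 119/119 = 1

Summary (fraction, with percent):

explained: PC1 0.4706 (47.06%), PC2 0.437 (43.7%), PC3 0.0924 (9.24%);  cumulative: 0.4706, 0.9076, 1


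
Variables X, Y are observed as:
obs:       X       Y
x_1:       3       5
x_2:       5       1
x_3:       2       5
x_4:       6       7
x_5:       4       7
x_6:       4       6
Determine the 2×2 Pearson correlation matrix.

Step 1 — column means:
  mean(X) = (3 + 5 + 2 + 6 + 4 + 4) / 6 = 24/6 = 4
  mean(Y) = (5 + 1 + 5 + 7 + 7 + 6) / 6 = 31/6 = 5.1667

Step 2 — sample variances and covariances s[i,j] = (1/(n-1)) · Σ_k (x_{k,i} - mean_i) · (x_{k,j} - mean_j), with n-1 = 5:
  s[X,X] = ((-1)·(-1) + (1)·(1) + (-2)·(-2) + (2)·(2) + (0)·(0) + (0)·(0)) / 5 = 10/5 = 2
  s[X,Y] = ((-1)·(-0.1667) + (1)·(-4.1667) + (-2)·(-0.1667) + (2)·(1.8333) + (0)·(1.8333) + (0)·(0.8333)) / 5 = 0/5 = 0
  s[Y,Y] = ((-0.1667)·(-0.1667) + (-4.1667)·(-4.1667) + (-0.1667)·(-0.1667) + (1.8333)·(1.8333) + (1.8333)·(1.8333) + (0.8333)·(0.8333)) / 5 = 24.8333/5 = 4.9667
  Sample standard deviations s_i = √(s[i,i]):
  s(X) = √(2) = 1.4142
  s(Y) = √(4.9667) = 2.2286

Step 3 — r_{ij} = s_{ij} / (s_i · s_j):
  r[X,X] = 1 (diagonal).
  r[X,Y] = 0 / (1.4142 · 2.2286) = 0 / 3.1517 = 0
  r[Y,Y] = 1 (diagonal).

R is symmetric with unit diagonal. Assembling:

R = [[1, 0],
 [0, 1]]


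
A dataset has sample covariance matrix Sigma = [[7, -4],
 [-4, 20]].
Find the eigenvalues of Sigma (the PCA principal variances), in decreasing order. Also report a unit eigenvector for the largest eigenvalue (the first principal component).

Step 1 — characteristic polynomial of 2×2 Sigma:
  det(Sigma - λI) = λ² - trace · λ + det = 0.
  trace = 7 + 20 = 27, det = 7·20 - (-4)² = 124.
Step 2 — discriminant:
  Δ = trace² - 4·det = 729 - 496 = 233.
Step 3 — eigenvalues:
  λ = (trace ± √Δ)/2 = (27 ± 15.2643)/2,
  λ_1 = 21.1322,  λ_2 = 5.8678.

Step 4 — unit eigenvector for λ_1: solve (Sigma - λ_1 I)v = 0. First row:
  (7 - 21.1322)·v_x + (-4)·v_y = 0, i.e. (-14.1322)·v_x + (-4)·v_y = 0,
  so v ∝ (b, λ_1 - a) = (-4, 14.1322); multiply by -1 so the first entry is positive: u = (4, -14.1322).
  ||u|| = √((4)² + (-14.1322)²) = √(215.7182) ≈ 14.6873,
  v_1 = u/||u|| ≈ (0.2723, -0.9622) (||v_1|| = 1).

λ_1 = 21.1322,  λ_2 = 5.8678;  v_1 ≈ (0.2723, -0.9622)


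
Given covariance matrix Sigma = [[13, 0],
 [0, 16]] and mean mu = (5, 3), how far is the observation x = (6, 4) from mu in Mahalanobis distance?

Step 1 — centre the observation: (x - mu) = (1, 1).

Step 2 — invert Sigma. det(Sigma) = 13·16 - (0)² = 208.
  Sigma^{-1} = (1/det) · [[d, -b], [-b, a]] = [[0.0769, 0],
 [0, 0.0625]].

Step 3 — form the quadratic (x - mu)^T · Sigma^{-1} · (x - mu):
  Sigma^{-1} · (x - mu) = (0.0769, 0.0625).
  (x - mu)^T · [Sigma^{-1} · (x - mu)] = (1)·(0.0769) + (1)·(0.0625) = 0.1394.

Step 4 — take square root: d = √(0.1394) ≈ 0.3734.

d(x, mu) = √(0.1394) ≈ 0.3734


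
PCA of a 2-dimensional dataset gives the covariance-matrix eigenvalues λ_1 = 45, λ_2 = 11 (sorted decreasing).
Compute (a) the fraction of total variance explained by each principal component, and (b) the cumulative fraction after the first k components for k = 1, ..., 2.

Step 1 — total variance = trace(Sigma) = Σ λ_i = 45 + 11 = 56.

Step 2 — fraction explained by component i = λ_i / Σ λ:
  PC1: 45/56 = 0.8036
  PC2: 11/56 = 0.1964

Step 3 — cumulative fraction after k components = (λ_1 + ... + λ_k) / Σ λ:
  k = 1: 45/56 = 0.8036
  k = 2: (45 + 11)/56 = 56/56 = 1

Summary (fraction, with percent):

explained: PC1 0.8036 (80.36%), PC2 0.1964 (19.64%);  cumulative: 0.8036, 1


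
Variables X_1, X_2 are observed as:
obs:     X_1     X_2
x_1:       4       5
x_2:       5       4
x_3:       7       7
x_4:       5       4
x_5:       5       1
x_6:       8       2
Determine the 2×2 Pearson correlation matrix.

Step 1 — column means:
  mean(X_1) = (4 + 5 + 7 + 5 + 5 + 8) / 6 = 34/6 = 5.6667
  mean(X_2) = (5 + 4 + 7 + 4 + 1 + 2) / 6 = 23/6 = 3.8333

Step 2 — sample variances and covariances s[i,j] = (1/(n-1)) · Σ_k (x_{k,i} - mean_i) · (x_{k,j} - mean_j), with n-1 = 5:
  s[X_1,X_1] = ((-1.6667)·(-1.6667) + (-0.6667)·(-0.6667) + (1.3333)·(1.3333) + (-0.6667)·(-0.6667) + (-0.6667)·(-0.6667) + (2.3333)·(2.3333)) / 5 = 11.3333/5 = 2.2667
  s[X_1,X_2] = ((-1.6667)·(1.1667) + (-0.6667)·(0.1667) + (1.3333)·(3.1667) + (-0.6667)·(0.1667) + (-0.6667)·(-2.8333) + (2.3333)·(-1.8333)) / 5 = -0.3333/5 = -0.0667
  s[X_2,X_2] = ((1.1667)·(1.1667) + (0.1667)·(0.1667) + (3.1667)·(3.1667) + (0.1667)·(0.1667) + (-2.8333)·(-2.8333) + (-1.8333)·(-1.8333)) / 5 = 22.8333/5 = 4.5667
  Sample standard deviations s_i = √(s[i,i]):
  s(X_1) = √(2.2667) = 1.5055
  s(X_2) = √(4.5667) = 2.137

Step 3 — r_{ij} = s_{ij} / (s_i · s_j):
  r[X_1,X_1] = 1 (diagonal).
  r[X_1,X_2] = -0.0667 / (1.5055 · 2.137) = -0.0667 / 3.2173 = -0.0207
  r[X_2,X_2] = 1 (diagonal).

R is symmetric with unit diagonal. Assembling:

R = [[1, -0.0207],
 [-0.0207, 1]]


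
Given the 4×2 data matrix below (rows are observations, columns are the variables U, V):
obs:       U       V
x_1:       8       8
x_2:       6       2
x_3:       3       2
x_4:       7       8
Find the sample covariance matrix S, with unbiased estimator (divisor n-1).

Step 1 — column means:
  mean(U) = (8 + 6 + 3 + 7) / 4 = 24/4 = 6
  mean(V) = (8 + 2 + 2 + 8) / 4 = 20/4 = 5

Step 2 — sample covariance S[i,j] = (1/(n-1)) · Σ_k (x_{k,i} - mean_i) · (x_{k,j} - mean_j), with n-1 = 3.
  S[U,U] = ((2)·(2) + (0)·(0) + (-3)·(-3) + (1)·(1)) / 3 = 14/3 = 4.6667
  S[U,V] = ((2)·(3) + (0)·(-3) + (-3)·(-3) + (1)·(3)) / 3 = 18/3 = 6
  S[V,V] = ((3)·(3) + (-3)·(-3) + (-3)·(-3) + (3)·(3)) / 3 = 36/3 = 12

S is symmetric (S[j,i] = S[i,j]). Assembling:

S = [[4.6667, 6],
 [6, 12]]


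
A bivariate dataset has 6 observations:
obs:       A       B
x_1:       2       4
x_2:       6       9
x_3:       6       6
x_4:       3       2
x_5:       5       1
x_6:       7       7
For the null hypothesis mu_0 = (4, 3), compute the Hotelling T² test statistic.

Step 1 — sample mean vector:
  mean(A) = (2 + 6 + 6 + 3 + 5 + 7) / 6 = 29/6 = 4.8333
  mean(B) = (4 + 9 + 6 + 2 + 1 + 7) / 6 = 29/6 = 4.8333
  x̄ = (4.8333, 4.8333),  deviation x̄ - mu_0 = (4.8333, 4.8333) - (4, 3) = (0.8333, 1.8333).

Step 2 — sample covariance matrix, S[i,j] = (1/(n-1)) · Σ_k (x_{k,i} - mean_i) · (x_{k,j} - mean_j), divisor n-1 = 5:
  S[A,A] = ((-2.8333)·(-2.8333) + (1.1667)·(1.1667) + (1.1667)·(1.1667) + (-1.8333)·(-1.8333) + (0.1667)·(0.1667) + (2.1667)·(2.1667)) / 5 = 18.8333/5 = 3.7667
  S[A,B] = ((-2.8333)·(-0.8333) + (1.1667)·(4.1667) + (1.1667)·(1.1667) + (-1.8333)·(-2.8333) + (0.1667)·(-3.8333) + (2.1667)·(2.1667)) / 5 = 17.8333/5 = 3.5667
  S[B,B] = ((-0.8333)·(-0.8333) + (4.1667)·(4.1667) + (1.1667)·(1.1667) + (-2.8333)·(-2.8333) + (-3.8333)·(-3.8333) + (2.1667)·(2.1667)) / 5 = 46.8333/5 = 9.3667
  S = [[3.7667, 3.5667],
 [3.5667, 9.3667]].

Step 3 — invert S. det(S) = 3.7667·9.3667 - (3.5667)² = 22.56.
  S^{-1} = (1/det) · [[d, -b], [-b, a]] = [[0.4152, -0.1581],
 [-0.1581, 0.167]].

Step 4 — quadratic form (x̄ - mu_0)^T · S^{-1} · (x̄ - mu_0):
  S^{-1} · (x̄ - mu_0) = (0.0561, 0.1743),
  (x̄ - mu_0)^T · [...] = (0.8333)·(0.0561) + (1.8333)·(0.1743) = 0.3664.

Step 5 — scale by n: T² = 6 · 0.3664 = 2.1986.

T² ≈ 2.1986


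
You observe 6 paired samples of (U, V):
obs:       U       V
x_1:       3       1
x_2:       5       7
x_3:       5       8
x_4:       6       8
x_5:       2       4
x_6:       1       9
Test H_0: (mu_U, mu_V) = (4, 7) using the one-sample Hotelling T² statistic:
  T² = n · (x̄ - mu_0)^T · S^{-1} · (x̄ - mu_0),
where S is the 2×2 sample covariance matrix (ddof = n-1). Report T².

Step 1 — sample mean vector:
  mean(U) = (3 + 5 + 5 + 6 + 2 + 1) / 6 = 22/6 = 3.6667
  mean(V) = (1 + 7 + 8 + 8 + 4 + 9) / 6 = 37/6 = 6.1667
  x̄ = (3.6667, 6.1667),  deviation x̄ - mu_0 = (3.6667, 6.1667) - (4, 7) = (-0.3333, -0.8333).

Step 2 — sample covariance matrix, S[i,j] = (1/(n-1)) · Σ_k (x_{k,i} - mean_i) · (x_{k,j} - mean_j), divisor n-1 = 5:
  S[U,U] = ((-0.6667)·(-0.6667) + (1.3333)·(1.3333) + (1.3333)·(1.3333) + (2.3333)·(2.3333) + (-1.6667)·(-1.6667) + (-2.6667)·(-2.6667)) / 5 = 19.3333/5 = 3.8667
  S[U,V] = ((-0.6667)·(-5.1667) + (1.3333)·(0.8333) + (1.3333)·(1.8333) + (2.3333)·(1.8333) + (-1.6667)·(-2.1667) + (-2.6667)·(2.8333)) / 5 = 7.3333/5 = 1.4667
  S[V,V] = ((-5.1667)·(-5.1667) + (0.8333)·(0.8333) + (1.8333)·(1.8333) + (1.8333)·(1.8333) + (-2.1667)·(-2.1667) + (2.8333)·(2.8333)) / 5 = 46.8333/5 = 9.3667
  S = [[3.8667, 1.4667],
 [1.4667, 9.3667]].

Step 3 — invert S. det(S) = 3.8667·9.3667 - (1.4667)² = 34.0667.
  S^{-1} = (1/det) · [[d, -b], [-b, a]] = [[0.275, -0.0431],
 [-0.0431, 0.1135]].

Step 4 — quadratic form (x̄ - mu_0)^T · S^{-1} · (x̄ - mu_0):
  S^{-1} · (x̄ - mu_0) = (-0.0558, -0.0802),
  (x̄ - mu_0)^T · [...] = (-0.3333)·(-0.0558) + (-0.8333)·(-0.0802) = 0.0855.

Step 5 — scale by n: T² = 6 · 0.0855 = 0.5127.

T² ≈ 0.5127


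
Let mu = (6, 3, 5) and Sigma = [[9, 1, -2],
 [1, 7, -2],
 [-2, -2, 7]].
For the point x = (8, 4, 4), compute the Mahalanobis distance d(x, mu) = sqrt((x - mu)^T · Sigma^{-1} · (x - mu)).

Step 1 — centre the observation: (x - mu) = (2, 1, -1).

Step 2 — invert Sigma (cofactor / det for 3×3, or solve directly):
  Sigma^{-1} = [[0.119, -0.0079, 0.0317],
 [-0.0079, 0.1561, 0.0423],
 [0.0317, 0.0423, 0.164]].

Step 3 — form the quadratic (x - mu)^T · Sigma^{-1} · (x - mu):
  Sigma^{-1} · (x - mu) = (0.1984, 0.0979, -0.0582).
  (x - mu)^T · [Sigma^{-1} · (x - mu)] = (2)·(0.1984) + (1)·(0.0979) + (-1)·(-0.0582) = 0.5529.

Step 4 — take square root: d = √(0.5529) ≈ 0.7436.

d(x, mu) = √(0.5529) ≈ 0.7436


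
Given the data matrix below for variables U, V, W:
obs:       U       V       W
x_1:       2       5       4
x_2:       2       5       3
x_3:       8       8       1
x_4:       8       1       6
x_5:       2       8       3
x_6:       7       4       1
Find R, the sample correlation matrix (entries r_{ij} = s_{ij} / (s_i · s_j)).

Step 1 — column means:
  mean(U) = (2 + 2 + 8 + 8 + 2 + 7) / 6 = 29/6 = 4.8333
  mean(V) = (5 + 5 + 8 + 1 + 8 + 4) / 6 = 31/6 = 5.1667
  mean(W) = (4 + 3 + 1 + 6 + 3 + 1) / 6 = 18/6 = 3

Step 2 — sample variances and covariances s[i,j] = (1/(n-1)) · Σ_k (x_{k,i} - mean_i) · (x_{k,j} - mean_j), with n-1 = 5:
  s[U,U] = ((-2.8333)·(-2.8333) + (-2.8333)·(-2.8333) + (3.1667)·(3.1667) + (3.1667)·(3.1667) + (-2.8333)·(-2.8333) + (2.1667)·(2.1667)) / 5 = 48.8333/5 = 9.7667
  s[U,V] = ((-2.8333)·(-0.1667) + (-2.8333)·(-0.1667) + (3.1667)·(2.8333) + (3.1667)·(-4.1667) + (-2.8333)·(2.8333) + (2.1667)·(-1.1667)) / 5 = -13.8333/5 = -2.7667
  s[U,W] = ((-2.8333)·(1) + (-2.8333)·(0) + (3.1667)·(-2) + (3.1667)·(3) + (-2.8333)·(0) + (2.1667)·(-2)) / 5 = -4/5 = -0.8
  s[V,V] = ((-0.1667)·(-0.1667) + (-0.1667)·(-0.1667) + (2.8333)·(2.8333) + (-4.1667)·(-4.1667) + (2.8333)·(2.8333) + (-1.1667)·(-1.1667)) / 5 = 34.8333/5 = 6.9667
  s[V,W] = ((-0.1667)·(1) + (-0.1667)·(0) + (2.8333)·(-2) + (-4.1667)·(3) + (2.8333)·(0) + (-1.1667)·(-2)) / 5 = -16/5 = -3.2
  s[W,W] = ((1)·(1) + (0)·(0) + (-2)·(-2) + (3)·(3) + (0)·(0) + (-2)·(-2)) / 5 = 18/5 = 3.6
  Sample standard deviations s_i = √(s[i,i]):
  s(U) = √(9.7667) = 3.1252
  s(V) = √(6.9667) = 2.6394
  s(W) = √(3.6) = 1.8974

Step 3 — r_{ij} = s_{ij} / (s_i · s_j):
  r[U,U] = 1 (diagonal).
  r[U,V] = -2.7667 / (3.1252 · 2.6394) = -2.7667 / 8.2487 = -0.3354
  r[U,W] = -0.8 / (3.1252 · 1.8974) = -0.8 / 5.9296 = -0.1349
  r[V,V] = 1 (diagonal).
  r[V,W] = -3.2 / (2.6394 · 1.8974) = -3.2 / 5.008 = -0.639
  r[W,W] = 1 (diagonal).

R is symmetric with unit diagonal. Assembling:

R = [[1, -0.3354, -0.1349],
 [-0.3354, 1, -0.639],
 [-0.1349, -0.639, 1]]


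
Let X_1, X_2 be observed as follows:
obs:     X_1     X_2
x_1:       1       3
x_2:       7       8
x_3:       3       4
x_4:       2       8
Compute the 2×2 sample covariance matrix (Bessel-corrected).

Step 1 — column means:
  mean(X_1) = (1 + 7 + 3 + 2) / 4 = 13/4 = 3.25
  mean(X_2) = (3 + 8 + 4 + 8) / 4 = 23/4 = 5.75

Step 2 — sample covariance S[i,j] = (1/(n-1)) · Σ_k (x_{k,i} - mean_i) · (x_{k,j} - mean_j), with n-1 = 3.
  S[X_1,X_1] = ((-2.25)·(-2.25) + (3.75)·(3.75) + (-0.25)·(-0.25) + (-1.25)·(-1.25)) / 3 = 20.75/3 = 6.9167
  S[X_1,X_2] = ((-2.25)·(-2.75) + (3.75)·(2.25) + (-0.25)·(-1.75) + (-1.25)·(2.25)) / 3 = 12.25/3 = 4.0833
  S[X_2,X_2] = ((-2.75)·(-2.75) + (2.25)·(2.25) + (-1.75)·(-1.75) + (2.25)·(2.25)) / 3 = 20.75/3 = 6.9167

S is symmetric (S[j,i] = S[i,j]). Assembling:

S = [[6.9167, 4.0833],
 [4.0833, 6.9167]]


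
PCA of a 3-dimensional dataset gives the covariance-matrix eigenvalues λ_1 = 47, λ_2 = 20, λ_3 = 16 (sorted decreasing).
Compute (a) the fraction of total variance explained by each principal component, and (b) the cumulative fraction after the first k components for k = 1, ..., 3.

Step 1 — total variance = trace(Sigma) = Σ λ_i = 47 + 20 + 16 = 83.

Step 2 — fraction explained by component i = λ_i / Σ λ:
  PC1: 47/83 = 0.5663
  PC2: 20/83 = 0.241
  PC3: 16/83 = 0.1928

Step 3 — cumulative fraction after k components = (λ_1 + ... + λ_k) / Σ λ:
  k = 1: 47/83 = 0.5663
  k = 2: (47 + 20)/83 = 67/83 = 0.8072
  k = 3: (47 + 20 + 16)/83 = 83/83 = 1

Summary (fraction, with percent):

explained: PC1 0.5663 (56.63%), PC2 0.241 (24.1%), PC3 0.1928 (19.28%);  cumulative: 0.5663, 0.8072, 1


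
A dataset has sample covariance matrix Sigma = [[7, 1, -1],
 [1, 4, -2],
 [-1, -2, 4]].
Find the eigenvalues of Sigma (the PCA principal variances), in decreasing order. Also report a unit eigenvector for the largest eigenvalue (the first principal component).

Step 1 — characteristic polynomial p(λ) = det(λI - Sigma) = λ³ - tr·λ² + c_1·λ - det, where tr = trace, c_1 = sum of the principal 2×2 minors, det = det(Sigma):
  tr = 7 + 4 + 4 = 15,
  c_1 = (7·4 - (1)²) + (7·4 - (-1)²) + (4·4 - (-2)²) = 27 + 27 + 12 = 66,
  det = 7·(4·4 - (-2)²) - (1)·((1)·4 - (-2)·(-1)) + (-1)·((1)·(-2) - 4·(-1)) = 7·(12) - (1)·(2) + (-1)·(2) = 80.
  So p(λ) = λ³ - 15λ² + 66λ - 80.
Step 2 — look for an integer root (rational root theorem: any rational root is an integer divisor of 80). Testing λ = 2:
  p(2) = 8 - 60 + 132 - 80 = 0  ✓
  Dividing out (λ - 2): p(λ) = (λ - 2)(λ² - 13λ + 40).
Step 3 — remaining eigenvalues from the quadratic λ² - 13λ + 40 = 0:
  Δ = 13² - 4·40 = 169 - 160 = 9,  λ = (13 ± √9)/2 = (13 ± 3)/2 = 8 or 5.
  Sorted: λ_1 = 8,  λ_2 = 5,  λ_3 = 2  (check: sum = 15 = tr ✓).

Step 4 — unit eigenvector for λ_1 = 8: v spans the null space of (Sigma - λ_1 I), whose rows are
  r_1 = (-1, 1, -1),  r_2 = (1, -4, -2),  r_3 = (-1, -2, -4).
  v is orthogonal to every row, so take v ∝ r_1 × r_2 = ((1)·(-2) - (-1)·(-4), (-1)·(1) - (-1)·(-2), (-1)·(-4) - (1)·(1)) = (-6, -3, 3).
  Rescale (divide by 3; multiply by -1 so the first nonzero entry is positive): u = (2, 1, -1).
  ||u|| = √((2)² + (1)² + (-1)²) = √(6) ≈ 2.4495,  v_1 = u/||u|| ≈ (0.8165, 0.4082, -0.4082) (||v_1|| = 1).

λ_1 = 8,  λ_2 = 5,  λ_3 = 2;  v_1 ≈ (0.8165, 0.4082, -0.4082)


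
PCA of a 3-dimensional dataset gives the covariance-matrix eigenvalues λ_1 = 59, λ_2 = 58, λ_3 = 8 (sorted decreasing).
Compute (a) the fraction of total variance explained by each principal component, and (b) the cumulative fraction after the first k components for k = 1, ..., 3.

Step 1 — total variance = trace(Sigma) = Σ λ_i = 59 + 58 + 8 = 125.

Step 2 — fraction explained by component i = λ_i / Σ λ:
  PC1: 59/125 = 0.472
  PC2: 58/125 = 0.464
  PC3: 8/125 = 0.064

Step 3 — cumulative fraction after k components = (λ_1 + ... + λ_k) / Σ λ:
  k = 1: 59/125 = 0.472
  k = 2: (59 + 58)/125 = 117/125 = 0.936
  k = 3: (59 + 58 + 8)/125 = 125/125 = 1

Summary (fraction, with percent):

explained: PC1 0.472 (47.2%), PC2 0.464 (46.4%), PC3 0.064 (6.4%);  cumulative: 0.472, 0.936, 1


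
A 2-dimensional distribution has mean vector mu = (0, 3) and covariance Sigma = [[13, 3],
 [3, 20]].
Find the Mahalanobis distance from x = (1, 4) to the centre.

Step 1 — centre the observation: (x - mu) = (1, 1).

Step 2 — invert Sigma. det(Sigma) = 13·20 - (3)² = 251.
  Sigma^{-1} = (1/det) · [[d, -b], [-b, a]] = [[0.0797, -0.012],
 [-0.012, 0.0518]].

Step 3 — form the quadratic (x - mu)^T · Sigma^{-1} · (x - mu):
  Sigma^{-1} · (x - mu) = (0.0677, 0.0398).
  (x - mu)^T · [Sigma^{-1} · (x - mu)] = (1)·(0.0677) + (1)·(0.0398) = 0.1076.

Step 4 — take square root: d = √(0.1076) ≈ 0.328.

d(x, mu) = √(0.1076) ≈ 0.328


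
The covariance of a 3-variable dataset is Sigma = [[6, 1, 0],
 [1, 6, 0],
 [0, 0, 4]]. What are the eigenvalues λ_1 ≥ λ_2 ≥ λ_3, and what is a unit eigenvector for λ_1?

Step 1 — characteristic polynomial p(λ) = det(λI - Sigma) = λ³ - tr·λ² + c_1·λ - det, where tr = trace, c_1 = sum of the principal 2×2 minors, det = det(Sigma):
  tr = 6 + 6 + 4 = 16,
  c_1 = (6·6 - (1)²) + (6·4 - (0)²) + (6·4 - (0)²) = 35 + 24 + 24 = 83,
  det = 6·(6·4 - (0)²) - (1)·((1)·4 - (0)·(0)) + (0)·((1)·(0) - 6·(0)) = 6·(24) - (1)·(4) + (0)·(0) = 140.
  So p(λ) = λ³ - 16λ² + 83λ - 140.
Step 2 — look for an integer root (rational root theorem: any rational root is an integer divisor of 140). Testing λ = 4:
  p(4) = 64 - 256 + 332 - 140 = 0  ✓
  Dividing out (λ - 4): p(λ) = (λ - 4)(λ² - 12λ + 35).
Step 3 — remaining eigenvalues from the quadratic λ² - 12λ + 35 = 0:
  Δ = 12² - 4·35 = 144 - 140 = 4,  λ = (12 ± √4)/2 = (12 ± 2)/2 = 7 or 5.
  Sorted: λ_1 = 7,  λ_2 = 5,  λ_3 = 4  (check: sum = 16 = tr ✓).

Step 4 — unit eigenvector for λ_1 = 7: v spans the null space of (Sigma - λ_1 I), whose rows are
  r_1 = (-1, 1, 0),  r_2 = (1, -1, 0),  r_3 = (0, 0, -3).
  v is orthogonal to every row, so take v ∝ r_1 × r_3 = ((1)·(-3) - (0)·(0), (0)·(0) - (-1)·(-3), (-1)·(0) - (1)·(0)) = (-3, -3, 0).
  Rescale (divide by 3; multiply by -1 so the first nonzero entry is positive): u = (1, 1, 0).
  ||u|| = √((1)² + (1)² + (0)²) = √(2) ≈ 1.4142,  v_1 = u/||u|| ≈ (0.7071, 0.7071, 0) (||v_1|| = 1).

λ_1 = 7,  λ_2 = 5,  λ_3 = 4;  v_1 ≈ (0.7071, 0.7071, 0)


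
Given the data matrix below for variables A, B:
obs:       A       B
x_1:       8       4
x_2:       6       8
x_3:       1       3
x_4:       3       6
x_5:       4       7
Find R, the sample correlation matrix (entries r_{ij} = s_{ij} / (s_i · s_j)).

Step 1 — column means:
  mean(A) = (8 + 6 + 1 + 3 + 4) / 5 = 22/5 = 4.4
  mean(B) = (4 + 8 + 3 + 6 + 7) / 5 = 28/5 = 5.6

Step 2 — sample variances and covariances s[i,j] = (1/(n-1)) · Σ_k (x_{k,i} - mean_i) · (x_{k,j} - mean_j), with n-1 = 4:
  s[A,A] = ((3.6)·(3.6) + (1.6)·(1.6) + (-3.4)·(-3.4) + (-1.4)·(-1.4) + (-0.4)·(-0.4)) / 4 = 29.2/4 = 7.3
  s[A,B] = ((3.6)·(-1.6) + (1.6)·(2.4) + (-3.4)·(-2.6) + (-1.4)·(0.4) + (-0.4)·(1.4)) / 4 = 5.8/4 = 1.45
  s[B,B] = ((-1.6)·(-1.6) + (2.4)·(2.4) + (-2.6)·(-2.6) + (0.4)·(0.4) + (1.4)·(1.4)) / 4 = 17.2/4 = 4.3
  Sample standard deviations s_i = √(s[i,i]):
  s(A) = √(7.3) = 2.7019
  s(B) = √(4.3) = 2.0736

Step 3 — r_{ij} = s_{ij} / (s_i · s_j):
  r[A,A] = 1 (diagonal).
  r[A,B] = 1.45 / (2.7019 · 2.0736) = 1.45 / 5.6027 = 0.2588
  r[B,B] = 1 (diagonal).

R is symmetric with unit diagonal. Assembling:

R = [[1, 0.2588],
 [0.2588, 1]]
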